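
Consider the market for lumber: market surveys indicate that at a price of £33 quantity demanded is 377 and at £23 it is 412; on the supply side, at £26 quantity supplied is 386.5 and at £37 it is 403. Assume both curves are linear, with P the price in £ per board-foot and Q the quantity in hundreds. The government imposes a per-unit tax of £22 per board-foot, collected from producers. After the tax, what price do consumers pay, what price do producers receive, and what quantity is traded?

Demand slope: (412 − 377)/(23 − 33) = -3.5, so Qd = 492.5 − 3.5P.
Supply slope: (403 − 386.5)/(37 − 26) = 1.5, so Qs = 1.5P + 347.5.
Without the tax, 492.5 − 3.5P = 1.5P + 347.5 gives 5P = 145, so P* = £29 and Q* = 391.
With the tax collected from producers, supply shifts: Qs = 1.5(P − 22) + 347.5.
Solving gives Q = 367.9 with consumers paying £35.6 and producers receiving £13.6 (the £22 wedge).

Consumers pay £35.6; producers receive £13.6; quantity = 367.9.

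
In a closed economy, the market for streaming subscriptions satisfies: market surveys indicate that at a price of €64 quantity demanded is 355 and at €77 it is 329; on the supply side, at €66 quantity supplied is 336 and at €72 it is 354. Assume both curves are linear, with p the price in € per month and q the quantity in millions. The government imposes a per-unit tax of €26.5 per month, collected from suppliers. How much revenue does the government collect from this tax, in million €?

Demand slope: (329 − 355)/(77 − 64) = -2, so qd = 483 − 2p.
Supply slope: (354 − 336)/(72 − 66) = 3, so qs = 3p + 138.
Without the tax, 483 − 2p = 3p + 138 gives 5p = 345, so p* = €69 and q* = 345.
With the tax collected from suppliers, supply shifts: qs = 3(p − 26.5) + 138.
Solving gives q = 313.2 with buyers paying €84.9 and suppliers receiving €58.4 (the €26.5 wedge).
Revenue = t · Q = 26.5 · 313.2 = €8299.8.

Tax revenue = €8299.8 million.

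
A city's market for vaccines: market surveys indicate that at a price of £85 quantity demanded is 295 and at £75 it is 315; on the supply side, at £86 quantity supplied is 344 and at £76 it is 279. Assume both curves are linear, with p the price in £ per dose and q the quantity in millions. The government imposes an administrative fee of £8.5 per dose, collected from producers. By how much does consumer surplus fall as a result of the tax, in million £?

Consumer surplus falls by £1940.25 million.

Demand slope: (315 − 295)/(75 − 85) = -2, so qd = 465 − 2p.
Supply slope: (279 − 344)/(76 − 86) = 6.5, so qs = 6.5p − 215.
Before the tax: set 465 − 2p = 6.5p − 215 → p* = £80, q* = 305.
With the tax collected from producers, supply shifts: qs = 6.5(p − 8.5) − 215.
New equilibrium: buyers pay £86.5, producers receive £78, q = 292. (Wedge: pb − ps = 8.5.)
ΔCS is the trapezoid between Q = 292 and Q = 305 of height £6.5: ½ · (305 + 292) · 6.5 = £1940.25.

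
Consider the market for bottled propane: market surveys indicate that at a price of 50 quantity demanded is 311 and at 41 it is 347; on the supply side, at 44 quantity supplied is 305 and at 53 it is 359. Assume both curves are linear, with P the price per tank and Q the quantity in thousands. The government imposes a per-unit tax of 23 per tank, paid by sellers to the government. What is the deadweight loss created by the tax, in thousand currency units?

Deadweight loss = 634.8 thousand.

Demand slope: (347 − 311)/(41 − 50) = -4, so Qd = 511 − 4P.
Supply slope: (359 − 305)/(53 − 44) = 6, so Qs = 6P + 41.
Before the tax: set 511 − 4P = 6P + 41 → P* = 47, Q* = 323.
With the tax collected from sellers, supply shifts: Qs = 6(P − 23) + 41.
Solving gives Q = 267.8 with consumers paying 60.8 and sellers receiving 37.8 (the 23 wedge).
Quantity falls by |ΔQ| = |323 − 267.8| = 55.2.
DWL = ½ · t · |ΔQ| = ½ · 23 · 55.2 = 634.8.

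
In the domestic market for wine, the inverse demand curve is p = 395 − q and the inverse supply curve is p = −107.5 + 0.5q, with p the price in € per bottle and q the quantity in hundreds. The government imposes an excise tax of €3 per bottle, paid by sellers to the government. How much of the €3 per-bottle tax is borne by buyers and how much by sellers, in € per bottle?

Inverting to q(p) form: qd = 395 − p; qs = 2p + 215.
Before the tax: set 395 − p = 2p + 215 → p* = €60, q* = 335.
With the tax collected from sellers, supply shifts: qs = 2(p − 3) + 215.
Solving gives q = 333 with buyers paying €62 and sellers receiving €59 (the €3 wedge).
Burden on buyers: €2; on sellers: €1. (They sum to €3.)
The less price-elastic side of the market bears the larger share of a per-unit tax.

Buyers bear €2 per bottle; sellers bear €1 per bottle.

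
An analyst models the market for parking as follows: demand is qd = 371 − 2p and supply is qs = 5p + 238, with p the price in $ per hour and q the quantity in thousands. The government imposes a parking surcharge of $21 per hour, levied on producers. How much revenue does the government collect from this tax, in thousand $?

Before the tax: set 371 − 2p = 5p + 238 → p* = $19, q* = 333.
With the tax collected from producers, supply shifts: qs = 5(p − 21) + 238.
New equilibrium: buyers pay $34, producers receive $13, q = 303. (Wedge: pb − ps = 21.)
Revenue = t · Q = 21 · 303 = $6363.

Tax revenue = $6363 thousand.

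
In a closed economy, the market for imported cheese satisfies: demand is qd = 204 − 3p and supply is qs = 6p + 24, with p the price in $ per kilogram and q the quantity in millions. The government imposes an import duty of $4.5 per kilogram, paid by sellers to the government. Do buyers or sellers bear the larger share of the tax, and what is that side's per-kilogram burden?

Buyers bear the larger share: $3 per kilogram.

Before the tax: set 204 − 3p = 6p + 24 → p* = $20, q* = 144.
With the tax collected from sellers, supply shifts: qs = 6(p − 4.5) + 24.
Solving gives q = 135 with buyers paying $23 and sellers receiving $18.5 (the $4.5 wedge).
Per-kilogram burden: buyers $3, sellers $1.5.
Buyers take the larger share because demand is less price-elastic here (demand slope 3 vs supply slope 6).
The less price-elastic side of the market bears the larger share of a per-unit tax.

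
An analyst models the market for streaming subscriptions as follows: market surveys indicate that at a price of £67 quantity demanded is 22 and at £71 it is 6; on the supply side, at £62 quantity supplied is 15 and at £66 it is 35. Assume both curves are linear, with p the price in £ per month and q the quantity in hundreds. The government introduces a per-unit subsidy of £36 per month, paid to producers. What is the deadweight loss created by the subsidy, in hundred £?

Demand slope: (6 − 22)/(71 − 67) = -4, so qd = 290 − 4p.
Supply slope: (35 − 15)/(66 − 62) = 5, so qs = 5p − 295.
Without the subsidy, 290 − 4p = 5p − 295 gives 9p = 585, so p* = £65 and q* = 30.
With a per-unit subsidy paid to producers, each receives p + 36 per unit sold, so supply becomes qs = 5(p + 36) − 295.
Solving gives q = 110 with buyers paying £45 and producers receiving £81 (the £36 wedge).
Quantity rises by |ΔQ| = |30 − 110| = 80.
DWL = ½ · t · |ΔQ| = ½ · 36 · 80 = £1440.

Deadweight loss = £1440 hundred.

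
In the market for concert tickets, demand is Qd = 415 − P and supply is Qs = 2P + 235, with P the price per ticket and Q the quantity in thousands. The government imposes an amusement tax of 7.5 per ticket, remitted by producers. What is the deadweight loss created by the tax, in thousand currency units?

Deadweight loss = 18.75 thousand.

Before the tax: set 415 − P = 2P + 235 → P* = 60, Q* = 355.
With the tax collected from producers, supply shifts: Qs = 2(P − 7.5) + 235.
New equilibrium: consumers pay 65, producers receive 57.5, Q = 350. (Wedge: Pb − Ps = 7.5.)
Quantity falls by |ΔQ| = |355 − 350| = 5.
DWL = ½ · t · |ΔQ| = ½ · 7.5 · 5 = 18.75.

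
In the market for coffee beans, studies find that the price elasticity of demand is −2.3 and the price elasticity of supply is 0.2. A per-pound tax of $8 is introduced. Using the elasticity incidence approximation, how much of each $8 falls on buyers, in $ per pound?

Incidence ratio: buyers' share ≈ εs / (εs + |εd|) = 0.2 / (0.2 + 2.3) = 0.08.
So buyers bear ≈ 0.08 × $8 = $0.64; suppliers bear $7.36.

Buyers bear ≈ $0.64 per pound.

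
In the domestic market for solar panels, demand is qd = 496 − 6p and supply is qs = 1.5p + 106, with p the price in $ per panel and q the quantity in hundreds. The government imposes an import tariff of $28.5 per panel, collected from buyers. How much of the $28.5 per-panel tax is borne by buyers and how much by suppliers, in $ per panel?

Buyers bear $5.7 per panel; suppliers bear $22.8 per panel.

Before the tax: set 496 − 6p = 1.5p + 106 → p* = $52, q* = 184.
With the tax collected from buyers, demand (in seller-price terms) shifts: qd = 496 − 6(p + 28.5).
New equilibrium: buyers pay $57.7, suppliers receive $29.2, q = 149.8. (Wedge: pb − ps = 28.5.)
Burden on buyers: $5.7; on suppliers: $22.8. (They sum to $28.5.)
The less price-elastic side of the market bears the larger share of a per-unit tax.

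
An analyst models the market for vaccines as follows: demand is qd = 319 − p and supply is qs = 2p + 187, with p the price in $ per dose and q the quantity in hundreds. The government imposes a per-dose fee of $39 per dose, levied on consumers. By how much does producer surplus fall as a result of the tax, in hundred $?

Before the tax: set 319 − p = 2p + 187 → p* = $44, q* = 275.
With the tax collected from consumers, demand (in seller-price terms) shifts: qd = 319 − (p + 39).
New equilibrium: consumers pay $70, suppliers receive $31, q = 249. (Wedge: pb − ps = 39.)
ΔPS is the trapezoid between Q = 249 and Q = 275 of height $13: ½ · (275 + 249) · 13 = $3406.

Producer surplus falls by $3406 hundred.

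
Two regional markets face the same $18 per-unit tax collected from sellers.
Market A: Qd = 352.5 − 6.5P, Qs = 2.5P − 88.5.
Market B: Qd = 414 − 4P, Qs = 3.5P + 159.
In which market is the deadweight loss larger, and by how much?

Market A: pre-tax P* = $49, Q* = 34; post-tax Q = 1.5; deadweight loss = $292.5.
Market B: pre-tax P* = $34, Q* = 278; post-tax Q = 244.4; deadweight loss = $302.4.
Difference: $292.5 vs $302.4 → market B is larger by $9.9.

Market B, by $9.9.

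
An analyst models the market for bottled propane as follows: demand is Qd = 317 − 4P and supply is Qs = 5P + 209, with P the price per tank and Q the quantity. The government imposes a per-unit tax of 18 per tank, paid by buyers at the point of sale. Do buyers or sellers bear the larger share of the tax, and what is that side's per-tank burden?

Buyers bear the larger share: 10 per tank.

Before the tax: set 317 − 4P = 5P + 209 → P* = 12, Q* = 269.
With the tax collected from buyers, demand (in seller-price terms) shifts: Qd = 317 − 4(P + 18).
New equilibrium: buyers pay 22, sellers receive 4, Q = 229. (Wedge: Pb − Ps = 18.)
Per-tank burden: buyers 10, sellers 8.
Buyers take the larger share because demand is less price-elastic here (demand slope 4 vs supply slope 5).
The less price-elastic side of the market bears the larger share of a per-unit tax.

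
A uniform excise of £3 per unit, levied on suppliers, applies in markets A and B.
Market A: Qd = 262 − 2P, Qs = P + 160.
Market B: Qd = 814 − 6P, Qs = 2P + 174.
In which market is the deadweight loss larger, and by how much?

Market A: pre-tax P* = £34, Q* = 194; post-tax Q = 192; deadweight loss = £3.
Market B: pre-tax P* = £80, Q* = 334; post-tax Q = 329.5; deadweight loss = £6.75.
Difference: £3 vs £6.75 → market B is larger by £3.75.

Market B, by £3.75.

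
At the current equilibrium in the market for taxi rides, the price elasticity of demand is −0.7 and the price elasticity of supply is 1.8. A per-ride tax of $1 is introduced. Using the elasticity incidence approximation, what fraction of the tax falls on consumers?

Incidence ratio: consumers' share ≈ εs / (εs + |εd|) = 1.8 / (1.8 + 0.7) = 0.72.
Supply is the more elastic side, so consumers bear the larger share.

Consumers' share ≈ 0.72.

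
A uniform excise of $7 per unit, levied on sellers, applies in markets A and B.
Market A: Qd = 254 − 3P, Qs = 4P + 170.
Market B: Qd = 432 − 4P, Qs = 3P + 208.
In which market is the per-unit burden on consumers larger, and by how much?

Market A, by $1.

Market A: pre-tax P* = $12, Q* = 218; post-tax Q = 206; per-unit burden on consumers = $4.
Market B: pre-tax P* = $32, Q* = 304; post-tax Q = 292; per-unit burden on consumers = $3.
Difference: $4 vs $3 → market A is larger by $1.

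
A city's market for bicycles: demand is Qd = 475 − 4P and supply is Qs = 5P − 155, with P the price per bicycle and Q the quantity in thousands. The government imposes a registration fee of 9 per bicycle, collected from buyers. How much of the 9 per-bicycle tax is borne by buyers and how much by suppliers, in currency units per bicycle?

Before the tax: set 475 − 4P = 5P − 155 → P* = 70, Q* = 195.
With the tax collected from buyers, demand (in seller-price terms) shifts: Qd = 475 − 4(P + 9).
New equilibrium: buyers pay 75, suppliers receive 66, Q = 175. (Wedge: Pb − Ps = 9.)
Burden on buyers: 5; on suppliers: 4. (They sum to 9.)
The less price-elastic side of the market bears the larger share of a per-unit tax.

Buyers bear 5 per bicycle; suppliers bear 4 per bicycle.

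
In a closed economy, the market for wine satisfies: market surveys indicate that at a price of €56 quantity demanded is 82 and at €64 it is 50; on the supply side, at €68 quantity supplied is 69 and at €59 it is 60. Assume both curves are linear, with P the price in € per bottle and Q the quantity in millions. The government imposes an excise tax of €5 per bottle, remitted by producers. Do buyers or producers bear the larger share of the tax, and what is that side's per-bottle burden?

Producers bear the larger share: €4 per bottle.

Demand slope: (50 − 82)/(64 − 56) = -4, so Qd = 306 − 4P.
Supply slope: (60 − 69)/(59 − 68) = 1, so Qs = P + 1.
Without the tax, 306 − 4P = P + 1 gives 5P = 305, so P* = €61 and Q* = 62.
With the tax collected from producers, supply shifts: Qs = (P − 5) + 1.
New equilibrium: buyers pay €62, producers receive €57, Q = 58. (Wedge: Pb − Ps = 5.)
Per-bottle burden: buyers €1, producers €4.
Producers take the larger share because supply is less price-elastic here (demand slope 4 vs supply slope 1).
The less price-elastic side of the market bears the larger share of a per-unit tax.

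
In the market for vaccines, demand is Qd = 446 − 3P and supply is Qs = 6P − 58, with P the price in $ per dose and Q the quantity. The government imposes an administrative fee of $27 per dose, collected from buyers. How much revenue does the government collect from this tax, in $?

Tax revenue = $6048.

Before the tax: set 446 − 3P = 6P − 58 → P* = $56, Q* = 278.
With the tax collected from buyers, demand (in seller-price terms) shifts: Qd = 446 − 3(P + 27).
Solving gives Q = 224 with buyers paying $74 and sellers receiving $47 (the $27 wedge).
Revenue = t · Q = 27 · 224 = $6048.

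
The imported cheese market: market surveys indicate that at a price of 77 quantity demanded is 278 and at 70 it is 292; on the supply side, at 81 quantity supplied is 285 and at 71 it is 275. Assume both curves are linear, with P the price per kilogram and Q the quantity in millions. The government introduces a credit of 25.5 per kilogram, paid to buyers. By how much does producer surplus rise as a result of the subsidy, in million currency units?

Demand slope: (292 − 278)/(70 − 77) = -2, so Qd = 432 − 2P.
Supply slope: (275 − 285)/(71 − 81) = 1, so Qs = P + 204.
Before the subsidy: set 432 − 2P = P + 204 → P* = 76, Q* = 280.
With a per-unit subsidy paid to buyers, each effectively pays P − 25.5, so demand becomes Qd = 432 − 2(P − 25.5).
Solving gives Q = 297 with buyers paying 67.5 and suppliers receiving 93 (the 25.5 wedge).
ΔPS is the trapezoid between Q = 297 and Q = 280 of height 17: ½ · (280 + 297) · 17 = 4904.5.

Producer surplus rises by 4904.5 million.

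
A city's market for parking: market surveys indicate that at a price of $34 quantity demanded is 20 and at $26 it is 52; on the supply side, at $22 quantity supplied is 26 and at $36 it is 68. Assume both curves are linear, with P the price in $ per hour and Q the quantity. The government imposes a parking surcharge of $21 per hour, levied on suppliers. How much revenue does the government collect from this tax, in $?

Demand slope: (52 − 20)/(26 − 34) = -4, so Qd = 156 − 4P.
Supply slope: (68 − 26)/(36 − 22) = 3, so Qs = 3P − 40.
Before the tax: set 156 − 4P = 3P − 40 → P* = $28, Q* = 44.
With the tax collected from suppliers, supply shifts: Qs = 3(P − 21) − 40.
New equilibrium: consumers pay $37, suppliers receive $16, Q = 8. (Wedge: Pb − Ps = 21.)
Revenue = t · Q = 21 · 8 = $168.

Tax revenue = $168.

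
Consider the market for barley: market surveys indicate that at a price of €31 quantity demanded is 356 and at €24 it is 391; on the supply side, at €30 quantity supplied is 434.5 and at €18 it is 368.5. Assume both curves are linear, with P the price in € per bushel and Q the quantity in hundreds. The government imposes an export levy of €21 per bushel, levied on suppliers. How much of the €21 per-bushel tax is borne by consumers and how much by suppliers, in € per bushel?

Consumers bear €11 per bushel; suppliers bear €10 per bushel.

Demand slope: (391 − 356)/(24 − 31) = -5, so Qd = 511 − 5P.
Supply slope: (368.5 − 434.5)/(18 − 30) = 5.5, so Qs = 5.5P + 269.5.
Without the tax, 511 − 5P = 5.5P + 269.5 gives 10.5P = 241.5, so P* = €23 and Q* = 396.
With the tax collected from suppliers, supply shifts: Qs = 5.5(P − 21) + 269.5.
New equilibrium: consumers pay €34, suppliers receive €13, Q = 341. (Wedge: Pb − Ps = 21.)
Burden on consumers: €11; on suppliers: €10. (They sum to €21.)
The less price-elastic side of the market bears the larger share of a per-unit tax.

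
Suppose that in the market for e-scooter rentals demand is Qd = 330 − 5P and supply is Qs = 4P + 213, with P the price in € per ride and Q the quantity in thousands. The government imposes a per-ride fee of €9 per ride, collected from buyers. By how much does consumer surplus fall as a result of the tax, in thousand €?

Consumer surplus falls by €1020 thousand.

Without the tax, 330 − 5P = 4P + 213 gives 9P = 117, so P* = €13 and Q* = 265.
With the tax collected from buyers, demand (in seller-price terms) shifts: Qd = 330 − 5(P + 9).
New equilibrium: buyers pay €17, suppliers receive €8, Q = 245. (Wedge: Pb − Ps = 9.)
ΔCS is the trapezoid between Q = 245 and Q = 265 of height €4: ½ · (265 + 245) · 4 = €1020.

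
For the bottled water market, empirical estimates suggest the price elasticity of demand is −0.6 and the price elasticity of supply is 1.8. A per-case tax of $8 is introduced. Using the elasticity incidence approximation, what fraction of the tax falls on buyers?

Buyers' share ≈ 0.75.

Incidence ratio: buyers' share ≈ εs / (εs + |εd|) = 1.8 / (1.8 + 0.6) = 0.75.
Supply is the more elastic side, so buyers bear the larger share.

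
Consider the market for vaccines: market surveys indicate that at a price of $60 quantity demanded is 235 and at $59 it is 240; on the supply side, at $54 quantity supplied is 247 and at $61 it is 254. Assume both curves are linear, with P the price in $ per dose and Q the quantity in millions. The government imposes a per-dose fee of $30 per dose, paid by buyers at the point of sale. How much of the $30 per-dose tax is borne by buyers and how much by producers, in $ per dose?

Demand slope: (240 − 235)/(59 − 60) = -5, so Qd = 535 − 5P.
Supply slope: (254 − 247)/(61 − 54) = 1, so Qs = P + 193.
Before the tax: set 535 − 5P = P + 193 → P* = $57, Q* = 250.
With the tax collected from buyers, demand (in seller-price terms) shifts: Qd = 535 − 5(P + 30).
New equilibrium: buyers pay $62, producers receive $32, Q = 225. (Wedge: Pb − Ps = 30.)
Burden on buyers: $5; on producers: $25. (They sum to $30.)
The less price-elastic side of the market bears the larger share of a per-unit tax.

Buyers bear $5 per dose; producers bear $25 per dose.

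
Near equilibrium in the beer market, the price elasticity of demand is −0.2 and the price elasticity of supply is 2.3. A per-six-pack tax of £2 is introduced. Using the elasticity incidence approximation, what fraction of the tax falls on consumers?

Incidence ratio: consumers' share ≈ εs / (εs + |εd|) = 2.3 / (2.3 + 0.2) = 0.92.
Supply is the more elastic side, so consumers bear the larger share.

Consumers' share ≈ 0.92.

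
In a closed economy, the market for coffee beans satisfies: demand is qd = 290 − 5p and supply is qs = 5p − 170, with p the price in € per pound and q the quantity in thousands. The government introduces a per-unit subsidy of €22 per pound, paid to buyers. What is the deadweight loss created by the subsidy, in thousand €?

Deadweight loss = €605 thousand.

Without the subsidy, 290 − 5p = 5p − 170 gives 10p = 460, so p* = €46 and q* = 60.
With a per-unit subsidy paid to buyers, each effectively pays p − 22, so demand becomes qd = 290 − 5(p − 22).
Solving gives q = 115 with buyers paying €35 and sellers receiving €57 (the €22 wedge).
Quantity rises by |ΔQ| = |60 − 115| = 55.
DWL = ½ · t · |ΔQ| = ½ · 22 · 55 = €605.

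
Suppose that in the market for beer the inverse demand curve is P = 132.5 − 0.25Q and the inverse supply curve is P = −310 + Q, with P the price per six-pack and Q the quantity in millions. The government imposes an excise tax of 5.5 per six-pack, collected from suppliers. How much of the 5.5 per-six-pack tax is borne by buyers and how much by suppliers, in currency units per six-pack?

Inverting to Q(P) form: Qd = 530 − 4P; Qs = P + 310.
Without the tax, 530 − 4P = P + 310 gives 5P = 220, so P* = 44 and Q* = 354.
With the tax collected from suppliers, supply shifts: Qs = (P − 5.5) + 310.
New equilibrium: buyers pay 45.1, suppliers receive 39.6, Q = 349.6. (Wedge: Pb − Ps = 5.5.)
Burden on buyers: 1.1; on suppliers: 4.4. (They sum to 5.5.)

Buyers bear 1.1 per six-pack; suppliers bear 4.4 per six-pack.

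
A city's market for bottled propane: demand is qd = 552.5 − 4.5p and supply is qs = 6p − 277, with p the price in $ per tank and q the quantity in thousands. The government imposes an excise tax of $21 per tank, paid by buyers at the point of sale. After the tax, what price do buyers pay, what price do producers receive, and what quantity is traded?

Buyers pay $91; producers receive $70; quantity = 143.

Without the tax, 552.5 − 4.5p = 6p − 277 gives 10.5p = 829.5, so p* = $79 and q* = 197.
With the tax collected from buyers, demand (in seller-price terms) shifts: qd = 552.5 − 4.5(p + 21).
New equilibrium: buyers pay $91, producers receive $70, q = 143. (Wedge: pb − ps = 21.)
The less price-elastic side of the market bears the larger share of a per-unit tax.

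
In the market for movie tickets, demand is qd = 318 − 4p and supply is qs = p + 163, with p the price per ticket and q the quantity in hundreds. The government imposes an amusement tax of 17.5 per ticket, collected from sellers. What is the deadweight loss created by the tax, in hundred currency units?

Before the tax: set 318 − 4p = p + 163 → p* = 31, q* = 194.
With the tax collected from sellers, supply shifts: qs = (p − 17.5) + 163.
Solving gives q = 180 with buyers paying 34.5 and sellers receiving 17 (the 17.5 wedge).
Quantity falls by |ΔQ| = |194 − 180| = 14.
DWL = ½ · t · |ΔQ| = ½ · 17.5 · 14 = 122.5.

Deadweight loss = 122.5 hundred.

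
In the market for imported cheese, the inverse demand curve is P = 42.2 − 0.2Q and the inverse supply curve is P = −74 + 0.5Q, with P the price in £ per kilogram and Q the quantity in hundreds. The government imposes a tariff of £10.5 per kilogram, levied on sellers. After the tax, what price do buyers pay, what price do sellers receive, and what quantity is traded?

Buyers pay £12; sellers receive £1.5; quantity = 151.

Rewrite in direct form: Qd = 211 − 5P and Qs = 2P + 148.
Without the tax, 211 − 5P = 2P + 148 gives 7P = 63, so P* = £9 and Q* = 166.
With the tax collected from sellers, supply shifts: Qs = 2(P − 10.5) + 148.
New equilibrium: buyers pay £12, sellers receive £1.5, Q = 151. (Wedge: Pb − Ps = 10.5.)
The less price-elastic side of the market bears the larger share of a per-unit tax.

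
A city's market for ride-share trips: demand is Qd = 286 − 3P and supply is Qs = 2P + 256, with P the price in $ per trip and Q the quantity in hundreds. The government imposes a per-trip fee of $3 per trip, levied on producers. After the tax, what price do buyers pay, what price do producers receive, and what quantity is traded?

Without the tax, 286 − 3P = 2P + 256 gives 5P = 30, so P* = $6 and Q* = 268.
With the tax collected from producers, supply shifts: Qs = 2(P − 3) + 256.
Solving gives Q = 264.4 with buyers paying $7.2 and producers receiving $4.2 (the $3 wedge).
The less price-elastic side of the market bears the larger share of a per-unit tax.

Buyers pay $7.2; producers receive $4.2; quantity = 264.4.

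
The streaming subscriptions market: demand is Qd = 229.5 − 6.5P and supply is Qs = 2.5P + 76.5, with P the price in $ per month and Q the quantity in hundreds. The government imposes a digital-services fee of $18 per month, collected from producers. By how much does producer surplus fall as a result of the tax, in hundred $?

Producer surplus falls by $1335.75 hundred.

Before the tax: set 229.5 − 6.5P = 2.5P + 76.5 → P* = $17, Q* = 119.
With the tax collected from producers, supply shifts: Qs = 2.5(P − 18) + 76.5.
Solving gives Q = 86.5 with buyers paying $22 and producers receiving $4 (the $18 wedge).
ΔPS is the trapezoid between Q = 86.5 and Q = 119 of height $13: ½ · (119 + 86.5) · 13 = $1335.75.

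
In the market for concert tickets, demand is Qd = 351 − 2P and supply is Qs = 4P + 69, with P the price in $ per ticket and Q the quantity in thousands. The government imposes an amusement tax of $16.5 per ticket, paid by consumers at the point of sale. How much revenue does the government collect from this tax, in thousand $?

Before the tax: set 351 − 2P = 4P + 69 → P* = $47, Q* = 257.
With the tax collected from consumers, demand (in seller-price terms) shifts: Qd = 351 − 2(P + 16.5).
Solving gives Q = 235 with consumers paying $58 and suppliers receiving $41.5 (the $16.5 wedge).
Revenue = t · Q = 16.5 · 235 = $3877.5.

Tax revenue = $3877.5 thousand.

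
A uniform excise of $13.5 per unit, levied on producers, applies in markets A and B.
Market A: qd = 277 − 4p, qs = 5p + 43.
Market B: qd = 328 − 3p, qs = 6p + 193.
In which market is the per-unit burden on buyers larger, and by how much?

Market A: pre-tax p* = $26, q* = 173; post-tax q = 143; per-unit burden on buyers = $7.5.
Market B: pre-tax p* = $15, q* = 283; post-tax q = 256; per-unit burden on buyers = $9.
Difference: $7.5 vs $9 → market B is larger by $1.5.

Market B, by $1.5.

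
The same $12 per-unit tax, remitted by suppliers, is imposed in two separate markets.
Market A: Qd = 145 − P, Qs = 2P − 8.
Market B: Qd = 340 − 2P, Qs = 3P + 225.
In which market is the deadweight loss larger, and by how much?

Market B, by $38.4.

Market A: pre-tax P* = $51, Q* = 94; post-tax Q = 86; deadweight loss = $48.
Market B: pre-tax P* = $23, Q* = 294; post-tax Q = 279.6; deadweight loss = $86.4.
Difference: $48 vs $86.4 → market B is larger by $38.4.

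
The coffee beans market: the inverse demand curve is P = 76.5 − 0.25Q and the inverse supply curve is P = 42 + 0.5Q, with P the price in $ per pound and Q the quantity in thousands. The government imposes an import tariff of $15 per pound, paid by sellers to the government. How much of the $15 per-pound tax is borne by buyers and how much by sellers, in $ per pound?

Buyers bear $5 per pound; sellers bear $10 per pound.

Inverting to Q(P) form: Qd = 306 − 4P; Qs = 2P − 84.
Before the tax: set 306 − 4P = 2P − 84 → P* = $65, Q* = 46.
With the tax collected from sellers, supply shifts: Qs = 2(P − 15) − 84.
Solving gives Q = 26 with buyers paying $70 and sellers receiving $55 (the $15 wedge).
Burden on buyers: $5; on sellers: $10. (They sum to $15.)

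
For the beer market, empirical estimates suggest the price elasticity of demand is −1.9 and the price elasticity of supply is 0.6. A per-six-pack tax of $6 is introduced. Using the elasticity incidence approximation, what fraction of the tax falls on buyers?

Incidence ratio: buyers' share ≈ εs / (εs + |εd|) = 0.6 / (0.6 + 1.9) = 0.24.
Supply is the less elastic side, so buyers bear the smaller share.

Buyers' share ≈ 0.24.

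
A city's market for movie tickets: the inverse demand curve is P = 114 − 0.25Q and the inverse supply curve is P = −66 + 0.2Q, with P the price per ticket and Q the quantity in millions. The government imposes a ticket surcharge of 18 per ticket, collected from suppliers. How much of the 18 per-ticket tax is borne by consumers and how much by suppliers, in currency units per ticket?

Consumers bear 10 per ticket; suppliers bear 8 per ticket.

Inverting to Q(P) form: Qd = 456 − 4P; Qs = 5P + 330.
Before the tax: set 456 − 4P = 5P + 330 → P* = 14, Q* = 400.
With the tax collected from suppliers, supply shifts: Qs = 5(P − 18) + 330.
New equilibrium: consumers pay 24, suppliers receive 6, Q = 360. (Wedge: Pb − Ps = 18.)
Burden on consumers: 10; on suppliers: 8. (They sum to 18.)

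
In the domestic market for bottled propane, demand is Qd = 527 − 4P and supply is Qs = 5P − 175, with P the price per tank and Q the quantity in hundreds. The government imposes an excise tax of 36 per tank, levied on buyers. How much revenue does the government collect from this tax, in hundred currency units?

Before the tax: set 527 − 4P = 5P − 175 → P* = 78, Q* = 215.
With the tax collected from buyers, demand (in seller-price terms) shifts: Qd = 527 − 4(P + 36).
Solving gives Q = 135 with buyers paying 98 and producers receiving 62 (the 36 wedge).
Revenue = t · Q = 36 · 135 = 4860.

Tax revenue = 4860 hundred.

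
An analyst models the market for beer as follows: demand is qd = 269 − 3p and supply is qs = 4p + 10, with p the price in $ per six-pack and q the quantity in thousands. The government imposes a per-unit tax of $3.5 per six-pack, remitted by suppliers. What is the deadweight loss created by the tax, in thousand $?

Deadweight loss = $10.5 thousand.

Before the tax: set 269 − 3p = 4p + 10 → p* = $37, q* = 158.
With the tax collected from suppliers, supply shifts: qs = 4(p − 3.5) + 10.
Solving gives q = 152 with consumers paying $39 and suppliers receiving $35.5 (the $3.5 wedge).
Quantity falls by |ΔQ| = |158 − 152| = 6.
DWL = ½ · t · |ΔQ| = ½ · 3.5 · 6 = $10.5.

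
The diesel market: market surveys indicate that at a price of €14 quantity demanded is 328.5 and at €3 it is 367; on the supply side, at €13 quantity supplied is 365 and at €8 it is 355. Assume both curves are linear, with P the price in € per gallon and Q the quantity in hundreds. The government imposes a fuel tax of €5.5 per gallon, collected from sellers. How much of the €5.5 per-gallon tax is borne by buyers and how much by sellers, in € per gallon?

Demand slope: (367 − 328.5)/(3 − 14) = -3.5, so Qd = 377.5 − 3.5P.
Supply slope: (355 − 365)/(8 − 13) = 2, so Qs = 2P + 339.
Before the tax: set 377.5 − 3.5P = 2P + 339 → P* = €7, Q* = 353.
With the tax collected from sellers, supply shifts: Qs = 2(P − 5.5) + 339.
Solving gives Q = 346 with buyers paying €9 and sellers receiving €3.5 (the €5.5 wedge).
Burden on buyers: €2; on sellers: €3.5. (They sum to €5.5.)
The less price-elastic side of the market bears the larger share of a per-unit tax.

Buyers bear €2 per gallon; sellers bear €3.5 per gallon.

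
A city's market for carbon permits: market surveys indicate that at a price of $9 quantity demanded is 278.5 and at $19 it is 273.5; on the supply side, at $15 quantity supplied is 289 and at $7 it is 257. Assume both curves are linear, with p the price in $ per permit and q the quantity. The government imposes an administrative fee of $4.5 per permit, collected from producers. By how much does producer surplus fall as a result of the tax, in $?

Demand slope: (273.5 − 278.5)/(19 − 9) = -0.5, so qd = 283 − 0.5p.
Supply slope: (257 − 289)/(7 − 15) = 4, so qs = 4p + 229.
Before the tax: set 283 − 0.5p = 4p + 229 → p* = $12, q* = 277.
With the tax collected from producers, supply shifts: qs = 4(p − 4.5) + 229.
New equilibrium: buyers pay $16, producers receive $11.5, q = 275. (Wedge: pb − ps = 4.5.)
ΔPS is the trapezoid between Q = 275 and Q = 277 of height $0.5: ½ · (277 + 275) · 0.5 = $138.

Producer surplus falls by $138.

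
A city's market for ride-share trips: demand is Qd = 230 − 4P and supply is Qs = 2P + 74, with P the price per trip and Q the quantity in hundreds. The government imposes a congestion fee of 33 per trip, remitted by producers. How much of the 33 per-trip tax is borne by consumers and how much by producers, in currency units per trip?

Before the tax: set 230 − 4P = 2P + 74 → P* = 26, Q* = 126.
With the tax collected from producers, supply shifts: Qs = 2(P − 33) + 74.
Solving gives Q = 82 with consumers paying 37 and producers receiving 4 (the 33 wedge).
Burden on consumers: 11; on producers: 22. (They sum to 33.)

Consumers bear 11 per trip; producers bear 22 per trip.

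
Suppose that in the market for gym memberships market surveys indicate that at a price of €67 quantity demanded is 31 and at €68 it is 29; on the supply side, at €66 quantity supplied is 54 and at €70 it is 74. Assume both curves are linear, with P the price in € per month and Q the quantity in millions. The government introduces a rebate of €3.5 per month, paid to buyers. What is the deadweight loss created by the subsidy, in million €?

Demand slope: (29 − 31)/(68 − 67) = -2, so Qd = 165 − 2P.
Supply slope: (74 − 54)/(70 − 66) = 5, so Qs = 5P − 276.
Before the subsidy: set 165 − 2P = 5P − 276 → P* = €63, Q* = 39.
With a per-unit subsidy paid to buyers, each effectively pays P − 3.5, so demand becomes Qd = 165 − 2(P − 3.5).
Solving gives Q = 44 with buyers paying €60.5 and producers receiving €64 (the €3.5 wedge).
Quantity rises by |ΔQ| = |39 − 44| = 5.
DWL = ½ · t · |ΔQ| = ½ · 3.5 · 5 = €8.75.

Deadweight loss = €8.75 million.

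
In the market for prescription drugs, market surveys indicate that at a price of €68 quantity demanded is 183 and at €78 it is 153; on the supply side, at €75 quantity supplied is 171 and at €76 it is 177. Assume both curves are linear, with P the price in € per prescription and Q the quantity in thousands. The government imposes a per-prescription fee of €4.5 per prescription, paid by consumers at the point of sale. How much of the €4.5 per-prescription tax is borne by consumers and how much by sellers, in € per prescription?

Demand slope: (153 − 183)/(78 − 68) = -3, so Qd = 387 − 3P.
Supply slope: (177 − 171)/(76 − 75) = 6, so Qs = 6P − 279.
Without the tax, 387 − 3P = 6P − 279 gives 9P = 666, so P* = €74 and Q* = 165.
With the tax collected from consumers, demand (in seller-price terms) shifts: Qd = 387 − 3(P + 4.5).
New equilibrium: consumers pay €77, sellers receive €72.5, Q = 156. (Wedge: Pb − Ps = 4.5.)
Burden on consumers: €3; on sellers: €1.5. (They sum to €4.5.)
The less price-elastic side of the market bears the larger share of a per-unit tax.

Consumers bear €3 per prescription; sellers bear €1.5 per prescription.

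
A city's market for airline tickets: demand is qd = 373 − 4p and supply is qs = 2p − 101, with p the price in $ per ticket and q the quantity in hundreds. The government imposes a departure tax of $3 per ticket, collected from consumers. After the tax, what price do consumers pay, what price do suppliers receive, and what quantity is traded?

Without the tax, 373 − 4p = 2p − 101 gives 6p = 474, so p* = $79 and q* = 57.
With the tax collected from consumers, demand (in seller-price terms) shifts: qd = 373 − 4(p + 3).
New equilibrium: consumers pay $80, suppliers receive $77, q = 53. (Wedge: pb − ps = 3.)
The less price-elastic side of the market bears the larger share of a per-unit tax.

Consumers pay $80; suppliers receive $77; quantity = 53.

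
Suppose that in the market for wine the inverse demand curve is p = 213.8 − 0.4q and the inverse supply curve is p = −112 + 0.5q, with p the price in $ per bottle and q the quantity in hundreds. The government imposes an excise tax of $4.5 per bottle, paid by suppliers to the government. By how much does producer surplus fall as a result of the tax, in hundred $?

Inverting to q(p) form: qd = 534.5 − 2.5p; qs = 2p + 224.
Without the tax, 534.5 − 2.5p = 2p + 224 gives 4.5p = 310.5, so p* = $69 and q* = 362.
With the tax collected from suppliers, supply shifts: qs = 2(p − 4.5) + 224.
Solving gives q = 357 with buyers paying $71 and suppliers receiving $66.5 (the $4.5 wedge).
ΔPS is the trapezoid between Q = 357 and Q = 362 of height $2.5: ½ · (362 + 357) · 2.5 = $898.75.

Producer surplus falls by $898.75 hundred.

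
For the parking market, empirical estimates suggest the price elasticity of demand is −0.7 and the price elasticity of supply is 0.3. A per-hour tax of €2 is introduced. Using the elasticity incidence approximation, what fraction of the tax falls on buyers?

Incidence ratio: buyers' share ≈ εs / (εs + |εd|) = 0.3 / (0.3 + 0.7) = 0.3.
Supply is the less elastic side, so buyers bear the smaller share.

Buyers' share ≈ 0.3.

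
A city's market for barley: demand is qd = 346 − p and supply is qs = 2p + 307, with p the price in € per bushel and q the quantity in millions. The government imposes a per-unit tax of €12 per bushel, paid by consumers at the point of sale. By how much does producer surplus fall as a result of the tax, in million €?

Producer surplus falls by €1316 million.

Before the tax: set 346 − p = 2p + 307 → p* = €13, q* = 333.
With the tax collected from consumers, demand (in seller-price terms) shifts: qd = 346 − (p + 12).
Solving gives q = 325 with consumers paying €21 and producers receiving €9 (the €12 wedge).
ΔPS is the trapezoid between Q = 325 and Q = 333 of height €4: ½ · (333 + 325) · 4 = €1316.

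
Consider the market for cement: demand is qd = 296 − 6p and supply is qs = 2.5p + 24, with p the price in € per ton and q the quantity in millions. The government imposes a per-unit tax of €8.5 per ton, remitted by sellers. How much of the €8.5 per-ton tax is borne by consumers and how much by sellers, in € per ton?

Consumers bear €2.5 per ton; sellers bear €6 per ton.

Without the tax, 296 − 6p = 2.5p + 24 gives 8.5p = 272, so p* = €32 and q* = 104.
With the tax collected from sellers, supply shifts: qs = 2.5(p − 8.5) + 24.
New equilibrium: consumers pay €34.5, sellers receive €26, q = 89. (Wedge: pb − ps = 8.5.)
Burden on consumers: €2.5; on sellers: €6. (They sum to €8.5.)
The less price-elastic side of the market bears the larger share of a per-unit tax.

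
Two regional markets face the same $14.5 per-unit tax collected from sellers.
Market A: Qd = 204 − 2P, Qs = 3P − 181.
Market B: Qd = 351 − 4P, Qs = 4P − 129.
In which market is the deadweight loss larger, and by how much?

Market A: pre-tax P* = $77, Q* = 50; post-tax Q = 32.6; deadweight loss = $126.15.
Market B: pre-tax P* = $60, Q* = 111; post-tax Q = 82; deadweight loss = $210.25.
Difference: $126.15 vs $210.25 → market B is larger by $84.1.

Market B, by $84.1.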